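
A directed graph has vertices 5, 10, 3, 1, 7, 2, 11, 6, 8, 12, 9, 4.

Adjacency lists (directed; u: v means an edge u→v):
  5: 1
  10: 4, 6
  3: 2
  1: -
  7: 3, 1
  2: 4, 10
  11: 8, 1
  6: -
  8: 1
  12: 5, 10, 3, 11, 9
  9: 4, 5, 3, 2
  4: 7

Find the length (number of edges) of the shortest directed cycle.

4

For each vertex v, BFS finds the shortest path from v back to v.
The shortest such closed walk is 3 → 2 → 4 → 7 → 3, length 4.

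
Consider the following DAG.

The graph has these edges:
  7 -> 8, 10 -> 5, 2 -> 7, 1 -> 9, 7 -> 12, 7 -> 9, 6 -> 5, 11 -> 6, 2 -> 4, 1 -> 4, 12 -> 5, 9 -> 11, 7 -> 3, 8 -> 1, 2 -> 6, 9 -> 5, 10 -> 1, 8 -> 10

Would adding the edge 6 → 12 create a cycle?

No

Adding 6→12 creates a cycle iff 12 can already reach 6.
Explore from 12: no path reaches 6. The graph stays acyclic.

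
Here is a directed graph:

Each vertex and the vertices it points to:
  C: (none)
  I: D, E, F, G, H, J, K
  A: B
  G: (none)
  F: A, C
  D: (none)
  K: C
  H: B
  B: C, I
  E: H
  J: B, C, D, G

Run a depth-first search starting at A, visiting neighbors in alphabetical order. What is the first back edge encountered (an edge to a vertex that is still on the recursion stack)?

H→B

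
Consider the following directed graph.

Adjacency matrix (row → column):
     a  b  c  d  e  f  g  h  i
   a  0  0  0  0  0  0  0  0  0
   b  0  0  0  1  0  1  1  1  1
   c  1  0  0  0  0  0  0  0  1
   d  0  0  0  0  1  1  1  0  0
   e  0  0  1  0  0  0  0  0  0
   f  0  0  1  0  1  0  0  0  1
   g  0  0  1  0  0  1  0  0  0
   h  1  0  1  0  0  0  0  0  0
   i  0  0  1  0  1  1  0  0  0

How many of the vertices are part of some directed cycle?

4

A vertex is on a directed cycle iff it belongs to a strongly connected component of size ≥ 2 (or has a self-loop).
The vertices on cycles are {c, e, f, i} — 4 in total.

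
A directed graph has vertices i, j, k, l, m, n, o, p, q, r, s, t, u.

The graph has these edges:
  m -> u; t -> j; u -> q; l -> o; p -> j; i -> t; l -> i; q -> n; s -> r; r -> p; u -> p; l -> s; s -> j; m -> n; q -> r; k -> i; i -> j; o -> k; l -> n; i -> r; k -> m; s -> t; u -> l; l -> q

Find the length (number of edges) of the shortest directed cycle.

5

For each vertex v, BFS finds the shortest path from v back to v.
The shortest such closed walk is l → o → k → m → u → l, length 5.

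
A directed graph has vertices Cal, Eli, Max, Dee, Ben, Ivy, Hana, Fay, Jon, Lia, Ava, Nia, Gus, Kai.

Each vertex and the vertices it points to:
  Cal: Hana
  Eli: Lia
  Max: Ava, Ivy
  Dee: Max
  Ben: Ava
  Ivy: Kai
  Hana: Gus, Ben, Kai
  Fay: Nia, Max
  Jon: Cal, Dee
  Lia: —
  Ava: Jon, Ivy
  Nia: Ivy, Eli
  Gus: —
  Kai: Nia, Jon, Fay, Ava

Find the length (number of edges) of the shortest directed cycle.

3

For each vertex v, BFS finds the shortest path from v back to v.
The shortest such closed walk is Kai → Ava → Ivy → Kai, length 3.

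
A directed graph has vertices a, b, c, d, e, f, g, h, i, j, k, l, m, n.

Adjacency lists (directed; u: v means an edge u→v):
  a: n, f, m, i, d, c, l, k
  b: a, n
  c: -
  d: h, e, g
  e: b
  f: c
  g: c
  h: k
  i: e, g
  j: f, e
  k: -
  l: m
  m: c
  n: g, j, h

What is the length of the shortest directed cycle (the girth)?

4

For each vertex v, BFS finds the shortest path from v back to v.
The shortest such closed walk is b → a → i → e → b, length 4.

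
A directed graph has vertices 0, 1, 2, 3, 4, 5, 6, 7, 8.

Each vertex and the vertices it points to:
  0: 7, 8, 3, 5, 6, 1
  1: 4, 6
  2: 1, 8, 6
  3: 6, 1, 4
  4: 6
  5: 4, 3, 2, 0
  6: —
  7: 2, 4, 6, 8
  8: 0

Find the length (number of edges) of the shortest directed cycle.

2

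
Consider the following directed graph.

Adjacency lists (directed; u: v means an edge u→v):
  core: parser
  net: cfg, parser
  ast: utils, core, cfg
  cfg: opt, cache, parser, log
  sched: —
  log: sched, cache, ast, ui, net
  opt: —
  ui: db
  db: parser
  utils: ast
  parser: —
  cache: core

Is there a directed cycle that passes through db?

db lies on a cycle iff there is a path from db back to itself.
Exploring from db, it never reaches itself; equivalently, its strongly connected component is a singleton.

No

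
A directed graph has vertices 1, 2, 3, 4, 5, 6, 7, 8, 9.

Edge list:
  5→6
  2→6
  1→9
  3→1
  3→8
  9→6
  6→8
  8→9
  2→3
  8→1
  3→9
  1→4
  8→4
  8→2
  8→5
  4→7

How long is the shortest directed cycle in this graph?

For each vertex v, BFS finds the shortest path from v back to v.
The shortest such closed walk is 3 → 8 → 2 → 3, length 3.

3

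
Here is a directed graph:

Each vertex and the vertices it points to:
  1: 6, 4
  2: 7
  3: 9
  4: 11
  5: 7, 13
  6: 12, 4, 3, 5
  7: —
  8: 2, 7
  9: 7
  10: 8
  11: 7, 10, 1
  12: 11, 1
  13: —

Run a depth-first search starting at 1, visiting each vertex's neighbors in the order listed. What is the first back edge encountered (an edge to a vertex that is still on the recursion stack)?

DFS from 1 (visiting each vertex's neighbors in the order listed); mark gray on enter, black on exit:
1 gray
  6 gray
    12 gray
      11 gray
        7 gray
        7 black
        10 gray
          8 gray
            2 gray
              2→7: 7 black — skip
            2 black
            8→7: 7 black — skip
          8 black
        10 black
        11→1: 1 is gray → back edge
First back edge: 11 → 1.

11→1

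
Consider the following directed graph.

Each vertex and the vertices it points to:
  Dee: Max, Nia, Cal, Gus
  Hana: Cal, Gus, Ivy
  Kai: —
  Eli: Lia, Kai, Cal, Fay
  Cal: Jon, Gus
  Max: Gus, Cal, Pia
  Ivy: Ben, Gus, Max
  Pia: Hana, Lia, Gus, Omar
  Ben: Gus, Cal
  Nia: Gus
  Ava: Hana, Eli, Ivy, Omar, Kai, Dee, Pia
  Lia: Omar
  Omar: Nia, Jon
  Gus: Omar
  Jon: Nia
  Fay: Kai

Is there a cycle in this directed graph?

DFS with white/gray/black marking, starting from Dee:
Dee gray
  Max gray
    Gus gray
      Omar gray
        Nia gray
          Nia→Gus: Gus is gray → back edge
Back edge found, so a cycle exists: Gus → Omar → Nia → Gus.

Yes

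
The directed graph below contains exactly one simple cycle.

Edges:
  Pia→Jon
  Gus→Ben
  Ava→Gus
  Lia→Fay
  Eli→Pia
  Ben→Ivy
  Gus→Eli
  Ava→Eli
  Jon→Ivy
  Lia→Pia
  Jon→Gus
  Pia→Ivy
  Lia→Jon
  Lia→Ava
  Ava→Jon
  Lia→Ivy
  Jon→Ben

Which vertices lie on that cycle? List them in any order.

Eli, Gus, Jon, Pia

DFS with gray/black marking from Pia:
Pia gray
  Jon gray
    Ben gray
      Ivy gray
      Ivy black
    Ben black
    Jon→Ivy: Ivy black — skip
    Gus gray
      Eli gray
        Eli→Pia: Pia is gray → back edge
Back edge closes the cycle Pia → Jon → Gus → Eli → Pia; its vertices are {Eli, Gus, Jon, Pia}.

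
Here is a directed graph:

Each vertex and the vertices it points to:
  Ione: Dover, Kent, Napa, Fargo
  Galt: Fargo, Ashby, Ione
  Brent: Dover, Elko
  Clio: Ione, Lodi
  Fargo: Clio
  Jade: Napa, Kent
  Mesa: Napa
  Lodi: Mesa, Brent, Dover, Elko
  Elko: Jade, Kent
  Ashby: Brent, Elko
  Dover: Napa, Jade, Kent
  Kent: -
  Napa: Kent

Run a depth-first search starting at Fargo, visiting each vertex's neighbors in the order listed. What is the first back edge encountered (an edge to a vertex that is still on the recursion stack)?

Ione→Fargo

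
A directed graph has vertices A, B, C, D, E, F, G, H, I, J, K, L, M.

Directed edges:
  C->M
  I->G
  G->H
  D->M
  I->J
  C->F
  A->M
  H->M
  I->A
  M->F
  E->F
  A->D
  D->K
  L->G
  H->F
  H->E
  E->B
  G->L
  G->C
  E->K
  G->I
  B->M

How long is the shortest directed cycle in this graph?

2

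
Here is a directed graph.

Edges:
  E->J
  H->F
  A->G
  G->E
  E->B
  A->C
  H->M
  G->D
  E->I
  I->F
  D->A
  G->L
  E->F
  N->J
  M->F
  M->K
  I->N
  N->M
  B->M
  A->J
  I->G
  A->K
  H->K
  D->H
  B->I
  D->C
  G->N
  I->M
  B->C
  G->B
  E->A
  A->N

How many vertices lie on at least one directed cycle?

6

A vertex is on a directed cycle iff it belongs to a strongly connected component of size ≥ 2 (or has a self-loop).
The vertices on cycles are {A, B, D, E, G, I} — 6 in total.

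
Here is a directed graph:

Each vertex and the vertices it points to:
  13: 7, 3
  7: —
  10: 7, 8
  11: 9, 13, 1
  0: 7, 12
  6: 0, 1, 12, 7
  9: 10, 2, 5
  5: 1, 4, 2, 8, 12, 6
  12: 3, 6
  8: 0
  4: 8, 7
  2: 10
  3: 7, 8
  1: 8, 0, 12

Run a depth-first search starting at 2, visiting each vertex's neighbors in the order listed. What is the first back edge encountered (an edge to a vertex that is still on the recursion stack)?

DFS from 2 (visiting each vertex's neighbors in the order listed); mark gray on enter, black on exit:
2 gray
  10 gray
    7 gray
    7 black
    8 gray
      0 gray
        0→7: 7 black — skip
        12 gray
          3 gray
            3→7: 7 black — skip
            3→8: 8 is gray → back edge
First back edge: 3 → 8.

3->8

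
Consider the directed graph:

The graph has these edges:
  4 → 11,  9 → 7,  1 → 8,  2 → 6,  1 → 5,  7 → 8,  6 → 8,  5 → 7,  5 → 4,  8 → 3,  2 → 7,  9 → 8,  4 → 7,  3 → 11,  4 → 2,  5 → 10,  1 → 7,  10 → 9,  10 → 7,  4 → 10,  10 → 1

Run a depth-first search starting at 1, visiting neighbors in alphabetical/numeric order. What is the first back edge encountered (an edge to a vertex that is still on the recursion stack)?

DFS from 1 (visiting neighbors in alphabetical/numeric order); mark gray on enter, black on exit:
1 gray
  5 gray
    4 gray
      2 gray
        6 gray
          8 gray
            3 gray
              11 gray
              11 black
            3 black
          8 black
        6 black
        7 gray
          7→8: 8 black — skip
        7 black
      2 black
      4→7: 7 black — skip
      10 gray
        10→1: 1 is gray → back edge
First back edge: 10 → 1.

10→1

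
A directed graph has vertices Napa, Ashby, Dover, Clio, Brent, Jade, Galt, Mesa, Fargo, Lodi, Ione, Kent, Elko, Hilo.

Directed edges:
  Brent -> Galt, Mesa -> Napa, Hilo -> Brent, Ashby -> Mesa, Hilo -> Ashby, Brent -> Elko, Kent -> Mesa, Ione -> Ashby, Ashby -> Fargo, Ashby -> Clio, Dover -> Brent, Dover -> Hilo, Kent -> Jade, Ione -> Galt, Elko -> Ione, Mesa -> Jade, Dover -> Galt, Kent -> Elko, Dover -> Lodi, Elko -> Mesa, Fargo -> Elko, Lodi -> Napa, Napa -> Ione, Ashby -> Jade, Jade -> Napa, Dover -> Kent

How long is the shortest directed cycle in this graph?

For each vertex v, BFS finds the shortest path from v back to v.
The shortest such closed walk is Ashby → Mesa → Napa → Ione → Ashby, length 4.

4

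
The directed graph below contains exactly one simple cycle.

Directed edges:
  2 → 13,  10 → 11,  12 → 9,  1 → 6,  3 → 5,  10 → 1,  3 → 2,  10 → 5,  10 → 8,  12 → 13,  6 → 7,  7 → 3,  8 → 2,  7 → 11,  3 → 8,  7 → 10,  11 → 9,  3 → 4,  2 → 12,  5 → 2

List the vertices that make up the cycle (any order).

DFS with gray/black marking from 6:
6 gray
  7 gray
    11 gray
      9 gray
      9 black
    11 black
    10 gray
      1 gray
        1→6: 6 is gray → back edge
Back edge closes the cycle 6 → 7 → 10 → 1 → 6; its vertices are {1, 6, 7, 10}.

1, 6, 7, 10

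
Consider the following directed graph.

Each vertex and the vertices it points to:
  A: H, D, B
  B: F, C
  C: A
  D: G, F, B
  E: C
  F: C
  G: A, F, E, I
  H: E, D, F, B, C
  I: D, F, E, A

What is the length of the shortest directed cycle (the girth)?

3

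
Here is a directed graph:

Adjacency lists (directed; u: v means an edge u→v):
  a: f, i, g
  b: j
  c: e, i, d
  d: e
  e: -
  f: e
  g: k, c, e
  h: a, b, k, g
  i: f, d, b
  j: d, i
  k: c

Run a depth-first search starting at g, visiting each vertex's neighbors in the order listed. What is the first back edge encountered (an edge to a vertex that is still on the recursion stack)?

j->i

DFS from g (visiting each vertex's neighbors in the order listed); mark gray on enter, black on exit:
g gray
  k gray
    c gray
      e gray
      e black
      i gray
        f gray
          f→e: e black — skip
        f black
        d gray
          d→e: e black — skip
        d black
        b gray
          j gray
            j→d: d black — skip
            j→i: i is gray → back edge
First back edge: j → i.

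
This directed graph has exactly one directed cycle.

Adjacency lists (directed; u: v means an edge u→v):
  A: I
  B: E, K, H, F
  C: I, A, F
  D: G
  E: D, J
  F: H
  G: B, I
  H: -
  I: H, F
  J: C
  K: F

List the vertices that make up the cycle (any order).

DFS with gray/black marking from E:
E gray
  D gray
    G gray
      B gray
        B→E: E is gray → back edge
Back edge closes the cycle E → D → G → B → E; its vertices are {B, D, E, G}.

B, D, E, G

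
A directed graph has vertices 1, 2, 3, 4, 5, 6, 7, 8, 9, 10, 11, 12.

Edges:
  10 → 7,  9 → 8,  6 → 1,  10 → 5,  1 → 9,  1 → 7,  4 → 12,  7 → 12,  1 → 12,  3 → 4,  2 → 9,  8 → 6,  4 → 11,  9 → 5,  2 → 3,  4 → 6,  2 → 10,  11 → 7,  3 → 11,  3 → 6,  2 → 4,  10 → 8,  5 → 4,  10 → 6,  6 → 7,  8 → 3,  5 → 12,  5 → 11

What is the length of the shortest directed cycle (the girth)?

4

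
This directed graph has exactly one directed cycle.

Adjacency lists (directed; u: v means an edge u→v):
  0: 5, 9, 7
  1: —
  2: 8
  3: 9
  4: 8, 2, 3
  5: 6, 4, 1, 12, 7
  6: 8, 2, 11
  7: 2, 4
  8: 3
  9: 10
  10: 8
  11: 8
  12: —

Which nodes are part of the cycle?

DFS with gray/black marking from 9:
9 gray
  10 gray
    8 gray
      3 gray
        3→9: 9 is gray → back edge
Back edge closes the cycle 9 → 10 → 8 → 3 → 9; its vertices are {3, 8, 9, 10}.

3, 8, 9, 10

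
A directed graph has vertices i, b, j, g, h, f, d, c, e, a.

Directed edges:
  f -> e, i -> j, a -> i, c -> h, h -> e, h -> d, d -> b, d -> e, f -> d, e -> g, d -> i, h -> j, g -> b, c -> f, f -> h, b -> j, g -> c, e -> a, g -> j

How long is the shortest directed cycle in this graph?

For each vertex v, BFS finds the shortest path from v back to v.
The shortest such closed walk is f → e → g → c → f, length 4.

4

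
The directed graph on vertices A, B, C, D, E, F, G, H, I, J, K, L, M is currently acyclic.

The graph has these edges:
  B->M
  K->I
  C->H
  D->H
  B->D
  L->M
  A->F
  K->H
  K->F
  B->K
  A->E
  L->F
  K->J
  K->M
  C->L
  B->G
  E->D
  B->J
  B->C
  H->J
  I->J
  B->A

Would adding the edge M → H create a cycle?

Adding M→H creates a cycle iff H can already reach M.
Explore from H: no path reaches M. The graph stays acyclic.

No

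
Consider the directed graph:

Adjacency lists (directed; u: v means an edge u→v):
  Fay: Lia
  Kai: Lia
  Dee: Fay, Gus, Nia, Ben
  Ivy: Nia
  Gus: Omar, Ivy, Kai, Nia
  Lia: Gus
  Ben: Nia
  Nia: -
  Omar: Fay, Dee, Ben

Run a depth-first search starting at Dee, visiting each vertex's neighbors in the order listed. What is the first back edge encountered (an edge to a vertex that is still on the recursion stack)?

DFS from Dee (visiting each vertex's neighbors in the order listed); mark gray on enter, black on exit:
Dee gray
  Fay gray
    Lia gray
      Gus gray
        Omar gray
          Omar→Fay: Fay is gray → back edge
First back edge: Omar → Fay.

Omar->Fay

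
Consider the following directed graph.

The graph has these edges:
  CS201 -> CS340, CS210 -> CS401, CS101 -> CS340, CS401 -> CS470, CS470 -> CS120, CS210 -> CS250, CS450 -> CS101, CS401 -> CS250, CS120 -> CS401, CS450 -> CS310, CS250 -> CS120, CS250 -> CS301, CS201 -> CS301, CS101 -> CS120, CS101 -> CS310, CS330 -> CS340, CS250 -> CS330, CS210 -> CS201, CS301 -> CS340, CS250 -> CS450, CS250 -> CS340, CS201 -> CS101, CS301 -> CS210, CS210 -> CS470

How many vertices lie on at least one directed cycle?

9

A vertex is on a directed cycle iff it belongs to a strongly connected component of size ≥ 2 (or has a self-loop).
The vertices on cycles are {CS101, CS120, CS201, CS210, CS250, CS301, CS401, CS450, CS470} — 9 in total.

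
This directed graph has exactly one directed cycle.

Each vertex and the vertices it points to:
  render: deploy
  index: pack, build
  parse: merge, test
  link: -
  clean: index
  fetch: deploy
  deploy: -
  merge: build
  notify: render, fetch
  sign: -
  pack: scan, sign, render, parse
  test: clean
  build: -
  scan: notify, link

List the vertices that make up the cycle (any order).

DFS with gray/black marking from index:
index gray
  pack gray
    scan gray
      notify gray
        render gray
          deploy gray
          deploy black
        render black
        fetch gray
          fetch→deploy: deploy black — skip
        fetch black
      notify black
      link gray
      link black
    scan black
    sign gray
    sign black
    pack→render: render black — skip
    parse gray
      merge gray
        build gray
        build black
      merge black
      test gray
        clean gray
          clean→index: index is gray → back edge
Back edge closes the cycle index → pack → parse → test → clean → index; its vertices are {pack, test, clean, index, parse}.

pack, test, clean, index, parse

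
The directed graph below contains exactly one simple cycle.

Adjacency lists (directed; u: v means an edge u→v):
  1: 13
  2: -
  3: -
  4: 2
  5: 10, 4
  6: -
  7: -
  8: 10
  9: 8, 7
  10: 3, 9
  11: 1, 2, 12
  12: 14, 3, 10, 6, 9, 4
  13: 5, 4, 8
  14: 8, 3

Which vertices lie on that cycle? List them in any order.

8, 9, 10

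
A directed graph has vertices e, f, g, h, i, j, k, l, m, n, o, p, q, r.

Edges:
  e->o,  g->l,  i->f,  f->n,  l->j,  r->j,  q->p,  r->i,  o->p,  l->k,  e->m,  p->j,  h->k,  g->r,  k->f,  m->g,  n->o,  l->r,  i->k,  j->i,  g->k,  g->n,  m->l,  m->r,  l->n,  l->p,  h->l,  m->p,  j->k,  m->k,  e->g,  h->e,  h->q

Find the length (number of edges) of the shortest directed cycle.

6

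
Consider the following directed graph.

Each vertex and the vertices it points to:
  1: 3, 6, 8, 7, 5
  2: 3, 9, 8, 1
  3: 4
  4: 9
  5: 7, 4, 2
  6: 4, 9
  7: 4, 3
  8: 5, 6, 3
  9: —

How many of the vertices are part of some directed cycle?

4

A vertex is on a directed cycle iff it belongs to a strongly connected component of size ≥ 2 (or has a self-loop).
The vertices on cycles are {1, 2, 5, 8} — 4 in total.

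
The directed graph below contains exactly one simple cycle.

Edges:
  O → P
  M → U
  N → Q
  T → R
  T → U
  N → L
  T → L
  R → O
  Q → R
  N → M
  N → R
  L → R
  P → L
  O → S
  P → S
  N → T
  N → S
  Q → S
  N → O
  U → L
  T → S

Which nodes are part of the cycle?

L, O, P, R

DFS with gray/black marking from O:
O gray
  P gray
    S gray
    S black
    L gray
      R gray
        R→O: O is gray → back edge
Back edge closes the cycle O → P → L → R → O; its vertices are {L, O, P, R}.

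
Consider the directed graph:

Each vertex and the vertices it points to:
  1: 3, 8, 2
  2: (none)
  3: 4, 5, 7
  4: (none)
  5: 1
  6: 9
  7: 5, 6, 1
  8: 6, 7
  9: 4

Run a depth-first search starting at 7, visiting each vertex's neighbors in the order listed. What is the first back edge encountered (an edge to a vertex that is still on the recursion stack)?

3->5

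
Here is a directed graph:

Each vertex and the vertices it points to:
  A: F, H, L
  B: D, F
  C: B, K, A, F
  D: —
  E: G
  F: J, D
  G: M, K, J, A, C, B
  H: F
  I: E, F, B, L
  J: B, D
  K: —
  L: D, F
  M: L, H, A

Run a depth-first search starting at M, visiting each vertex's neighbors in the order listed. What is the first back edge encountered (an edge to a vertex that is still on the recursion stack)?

DFS from M (visiting each vertex's neighbors in the order listed); mark gray on enter, black on exit:
M gray
  L gray
    D gray
    D black
    F gray
      J gray
        B gray
          B→D: D black — skip
          B→F: F is gray → back edge
First back edge: B → F.

B→F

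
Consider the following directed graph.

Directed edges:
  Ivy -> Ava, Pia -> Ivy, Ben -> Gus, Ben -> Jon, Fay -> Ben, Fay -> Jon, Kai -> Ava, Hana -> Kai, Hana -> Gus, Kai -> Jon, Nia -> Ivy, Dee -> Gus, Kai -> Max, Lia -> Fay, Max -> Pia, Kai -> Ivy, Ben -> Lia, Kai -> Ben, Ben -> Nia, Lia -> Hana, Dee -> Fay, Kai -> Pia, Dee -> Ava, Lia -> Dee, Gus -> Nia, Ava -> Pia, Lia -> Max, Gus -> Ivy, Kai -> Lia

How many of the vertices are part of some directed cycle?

A vertex is on a directed cycle iff it belongs to a strongly connected component of size ≥ 2 (or has a self-loop).
The vertices on cycles are {Ava, Ben, Dee, Fay, Ivy, Kai, Lia, Pia, Hana} — 9 in total.

9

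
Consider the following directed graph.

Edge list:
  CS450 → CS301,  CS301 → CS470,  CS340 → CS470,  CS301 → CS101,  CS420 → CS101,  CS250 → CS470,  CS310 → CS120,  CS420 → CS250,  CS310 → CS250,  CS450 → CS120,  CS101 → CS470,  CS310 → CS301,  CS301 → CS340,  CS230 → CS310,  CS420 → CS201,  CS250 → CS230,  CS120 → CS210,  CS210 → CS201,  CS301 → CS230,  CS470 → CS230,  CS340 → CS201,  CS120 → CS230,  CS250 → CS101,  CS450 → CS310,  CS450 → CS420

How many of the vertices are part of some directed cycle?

A vertex is on a directed cycle iff it belongs to a strongly connected component of size ≥ 2 (or has a self-loop).
The vertices on cycles are {CS101, CS120, CS230, CS250, CS301, CS310, CS340, CS470} — 8 in total.

8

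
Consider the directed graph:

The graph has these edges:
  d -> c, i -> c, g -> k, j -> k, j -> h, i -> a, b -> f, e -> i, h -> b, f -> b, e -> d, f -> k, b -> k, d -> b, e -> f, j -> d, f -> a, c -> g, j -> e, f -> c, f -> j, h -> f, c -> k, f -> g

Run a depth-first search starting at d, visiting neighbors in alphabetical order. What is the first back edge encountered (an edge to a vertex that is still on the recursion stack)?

f→b

DFS from d (visiting neighbors in alphabetical order); mark gray on enter, black on exit:
d gray
  b gray
    f gray
      a gray
      a black
      f→b: b is gray → back edge
First back edge: f → b.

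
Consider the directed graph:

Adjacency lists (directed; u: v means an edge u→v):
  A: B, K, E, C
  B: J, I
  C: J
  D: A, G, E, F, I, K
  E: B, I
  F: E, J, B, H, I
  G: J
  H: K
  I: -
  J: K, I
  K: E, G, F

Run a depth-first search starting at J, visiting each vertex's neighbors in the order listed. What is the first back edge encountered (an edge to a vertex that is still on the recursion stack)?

DFS from J (visiting each vertex's neighbors in the order listed); mark gray on enter, black on exit:
J gray
  K gray
    E gray
      B gray
        B→J: J is gray → back edge
First back edge: B → J.

B->J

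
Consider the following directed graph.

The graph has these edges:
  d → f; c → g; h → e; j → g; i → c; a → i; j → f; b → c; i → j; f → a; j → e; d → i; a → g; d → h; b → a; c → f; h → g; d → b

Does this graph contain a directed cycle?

DFS with white/gray/black marking, starting from i:
i gray
  j gray
    e gray
    e black
    f gray
      a gray
        a→i: i is gray → back edge
Back edge found, so a cycle exists: i → j → f → a → i.

Yes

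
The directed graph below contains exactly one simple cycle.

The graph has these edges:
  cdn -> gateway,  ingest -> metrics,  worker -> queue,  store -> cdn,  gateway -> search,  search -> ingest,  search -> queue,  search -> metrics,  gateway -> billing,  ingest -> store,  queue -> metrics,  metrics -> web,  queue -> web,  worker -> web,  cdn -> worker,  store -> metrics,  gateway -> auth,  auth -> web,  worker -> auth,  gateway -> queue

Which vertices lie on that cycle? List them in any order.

cdn, store, ingest, search, gateway

DFS with gray/black marking from cdn:
cdn gray
  gateway gray
    billing gray
    billing black
    auth gray
      web gray
      web black
    auth black
    search gray
      metrics gray
        metrics→web: web black — skip
      metrics black
      ingest gray
        ingest→metrics: metrics black — skip
        store gray
          store→metrics: metrics black — skip
          store→cdn: cdn is gray → back edge
Back edge closes the cycle cdn → gateway → search → ingest → store → cdn; its vertices are {cdn, store, ingest, search, gateway}.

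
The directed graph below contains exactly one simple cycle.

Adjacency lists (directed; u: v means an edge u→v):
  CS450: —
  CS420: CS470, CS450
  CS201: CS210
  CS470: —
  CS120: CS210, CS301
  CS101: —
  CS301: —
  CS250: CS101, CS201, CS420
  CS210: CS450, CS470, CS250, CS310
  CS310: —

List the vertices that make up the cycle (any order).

DFS with gray/black marking from CS210:
CS210 gray
  CS450 gray
  CS450 black
  CS470 gray
  CS470 black
  CS250 gray
    CS101 gray
    CS101 black
    CS201 gray
      CS201→CS210: CS210 is gray → back edge
Back edge closes the cycle CS210 → CS250 → CS201 → CS210; its vertices are {CS201, CS210, CS250}.

CS201, CS210, CS250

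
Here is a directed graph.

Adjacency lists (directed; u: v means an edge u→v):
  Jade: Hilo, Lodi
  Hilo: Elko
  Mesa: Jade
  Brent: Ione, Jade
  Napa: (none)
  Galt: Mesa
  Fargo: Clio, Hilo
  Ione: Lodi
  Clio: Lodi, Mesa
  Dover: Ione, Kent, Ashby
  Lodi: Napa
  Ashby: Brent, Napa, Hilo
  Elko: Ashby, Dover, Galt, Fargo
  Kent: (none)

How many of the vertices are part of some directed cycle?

A vertex is on a directed cycle iff it belongs to a strongly connected component of size ≥ 2 (or has a self-loop).
The vertices on cycles are {Clio, Elko, Galt, Hilo, Jade, Mesa, Ashby, Brent, Dover, Fargo} — 10 in total.

10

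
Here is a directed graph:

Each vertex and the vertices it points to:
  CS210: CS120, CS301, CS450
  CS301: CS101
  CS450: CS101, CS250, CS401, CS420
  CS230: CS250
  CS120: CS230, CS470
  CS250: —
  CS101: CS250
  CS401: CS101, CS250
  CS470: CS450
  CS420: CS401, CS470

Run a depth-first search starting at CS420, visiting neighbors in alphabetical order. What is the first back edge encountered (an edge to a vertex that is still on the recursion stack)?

CS450→CS420

DFS from CS420 (visiting neighbors in alphabetical order); mark gray on enter, black on exit:
CS420 gray
  CS401 gray
    CS101 gray
      CS250 gray
      CS250 black
    CS101 black
    CS401→CS250: CS250 black — skip
  CS401 black
  CS470 gray
    CS450 gray
      CS450→CS101: CS101 black — skip
      CS450→CS250: CS250 black — skip
      CS450→CS401: CS401 black — skip
      CS450→CS420: CS420 is gray → back edge
First back edge: CS450 → CS420.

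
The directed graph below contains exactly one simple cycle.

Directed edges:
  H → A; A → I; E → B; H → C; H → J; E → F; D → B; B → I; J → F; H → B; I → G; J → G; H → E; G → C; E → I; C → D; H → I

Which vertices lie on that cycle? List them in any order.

DFS with gray/black marking from C:
C gray
  D gray
    B gray
      I gray
        G gray
          G→C: C is gray → back edge
Back edge closes the cycle C → D → B → I → G → C; its vertices are {B, C, D, G, I}.

B, C, D, G, I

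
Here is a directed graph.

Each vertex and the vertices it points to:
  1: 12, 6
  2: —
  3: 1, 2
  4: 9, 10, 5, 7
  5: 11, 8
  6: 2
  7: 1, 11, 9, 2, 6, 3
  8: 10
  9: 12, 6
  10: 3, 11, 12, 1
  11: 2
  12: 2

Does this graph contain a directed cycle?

DFS with white/gray/black marking, starting from 6:
6 gray
  2 gray
  2 black
6 black
1 gray
  12 gray
    12→2: 2 black — skip
  12 black
  1→6: 6 black — skip
1 black
3 gray
  3→1: 1 black — skip
  3→2: 2 black — skip
3 black
4 gray
  9 gray
    9→12: 12 black — skip
    9→6: 6 black — skip
  9 black
  10 gray
    10→3: 3 black — skip
    11 gray
      11→2: 2 black — skip
    11 black
    10→12: 12 black — skip
    10→1: 1 black — skip
  10 black
  5 gray
    5→11: 11 black — skip
    8 gray
      8→10: 10 black — skip
    8 black
  5 black
  7 gray
    7→1: 1 black — skip
    7→11: 11 black — skip
    7→9: 9 black — skip
    7→2: 2 black — skip
    7→6: 6 black — skip
    7→3: 3 black — skip
  7 black
4 black
Every edge goes to a white or black vertex — no back edge, so the graph is acyclic.

No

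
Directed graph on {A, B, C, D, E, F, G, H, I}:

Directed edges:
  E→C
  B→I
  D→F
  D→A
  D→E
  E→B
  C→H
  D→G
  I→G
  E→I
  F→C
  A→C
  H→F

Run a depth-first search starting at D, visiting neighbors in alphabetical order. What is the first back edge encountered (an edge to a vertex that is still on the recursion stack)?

F→C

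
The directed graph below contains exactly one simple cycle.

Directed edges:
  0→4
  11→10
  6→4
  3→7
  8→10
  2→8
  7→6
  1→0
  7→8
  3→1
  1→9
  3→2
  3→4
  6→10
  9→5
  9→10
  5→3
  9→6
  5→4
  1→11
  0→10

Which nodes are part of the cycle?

DFS with gray/black marking from 3:
3 gray
  7 gray
    8 gray
      10 gray
      10 black
    8 black
    6 gray
      6→10: 10 black — skip
      4 gray
      4 black
    6 black
  7 black
  2 gray
    2→8: 8 black — skip
  2 black
  1 gray
    9 gray
      9→10: 10 black — skip
      9→6: 6 black — skip
      5 gray
        5→3: 3 is gray → back edge
Back edge closes the cycle 3 → 1 → 9 → 5 → 3; its vertices are {1, 3, 5, 9}.

1, 3, 5, 9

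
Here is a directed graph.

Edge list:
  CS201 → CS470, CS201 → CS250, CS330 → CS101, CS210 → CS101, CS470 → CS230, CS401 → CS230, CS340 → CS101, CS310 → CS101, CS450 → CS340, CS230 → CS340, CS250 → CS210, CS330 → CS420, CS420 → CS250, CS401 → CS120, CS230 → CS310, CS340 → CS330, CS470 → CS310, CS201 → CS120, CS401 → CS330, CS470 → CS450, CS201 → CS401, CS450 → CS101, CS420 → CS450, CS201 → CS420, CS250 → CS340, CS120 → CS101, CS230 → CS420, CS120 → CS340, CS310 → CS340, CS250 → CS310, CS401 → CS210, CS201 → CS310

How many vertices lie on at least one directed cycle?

6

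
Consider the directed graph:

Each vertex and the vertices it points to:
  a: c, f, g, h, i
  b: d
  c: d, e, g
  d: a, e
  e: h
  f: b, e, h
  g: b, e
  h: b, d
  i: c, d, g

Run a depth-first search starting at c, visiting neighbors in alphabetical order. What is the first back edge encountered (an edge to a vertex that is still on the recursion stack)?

a->c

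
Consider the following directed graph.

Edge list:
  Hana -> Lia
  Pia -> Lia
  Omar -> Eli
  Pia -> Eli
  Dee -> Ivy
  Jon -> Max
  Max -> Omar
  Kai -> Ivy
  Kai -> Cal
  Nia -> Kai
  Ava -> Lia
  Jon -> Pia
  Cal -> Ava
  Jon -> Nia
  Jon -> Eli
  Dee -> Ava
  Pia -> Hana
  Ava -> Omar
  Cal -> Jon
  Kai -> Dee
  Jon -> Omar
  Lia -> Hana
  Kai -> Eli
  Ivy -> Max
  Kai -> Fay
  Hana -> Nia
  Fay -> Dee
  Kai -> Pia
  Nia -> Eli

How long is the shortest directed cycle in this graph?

2

For each vertex v, BFS finds the shortest path from v back to v.
The shortest such closed walk is Hana → Lia → Hana, length 2.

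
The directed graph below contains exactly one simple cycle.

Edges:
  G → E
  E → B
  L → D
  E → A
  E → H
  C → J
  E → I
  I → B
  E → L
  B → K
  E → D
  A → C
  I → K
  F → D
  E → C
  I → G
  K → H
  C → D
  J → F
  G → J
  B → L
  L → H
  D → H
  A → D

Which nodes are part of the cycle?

E, G, I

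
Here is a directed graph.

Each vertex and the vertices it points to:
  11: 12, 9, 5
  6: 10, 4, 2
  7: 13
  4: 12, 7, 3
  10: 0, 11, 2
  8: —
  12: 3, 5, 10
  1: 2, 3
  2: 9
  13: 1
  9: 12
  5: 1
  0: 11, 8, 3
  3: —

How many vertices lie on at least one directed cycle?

8

A vertex is on a directed cycle iff it belongs to a strongly connected component of size ≥ 2 (or has a self-loop).
The vertices on cycles are {0, 1, 2, 5, 9, 10, 11, 12} — 8 in total.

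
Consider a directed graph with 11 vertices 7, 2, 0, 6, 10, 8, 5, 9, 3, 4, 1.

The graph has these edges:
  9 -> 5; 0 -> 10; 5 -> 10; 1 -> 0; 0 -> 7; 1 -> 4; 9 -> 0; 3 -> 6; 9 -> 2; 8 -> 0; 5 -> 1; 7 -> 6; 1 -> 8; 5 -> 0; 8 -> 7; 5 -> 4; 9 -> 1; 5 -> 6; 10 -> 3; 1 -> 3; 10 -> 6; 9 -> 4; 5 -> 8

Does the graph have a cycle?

No

DFS with white/gray/black marking, starting from 9:
9 gray
  5 gray
    10 gray
      3 gray
        6 gray
        6 black
      3 black
      10→6: 6 black — skip
    10 black
    5→6: 6 black — skip
    1 gray
      0 gray
        7 gray
          7→6: 6 black — skip
        7 black
        0→10: 10 black — skip
      0 black
      1→3: 3 black — skip
      4 gray
      4 black
      8 gray
        8→7: 7 black — skip
        8→0: 0 black — skip
      8 black
    1 black
    5→8: 8 black — skip
    5→4: 4 black — skip
    5→0: 0 black — skip
  5 black
  9→1: 1 black — skip
  9→0: 0 black — skip
  2 gray
  2 black
  9→4: 4 black — skip
9 black
Every edge goes to a white or black vertex — no back edge, so the graph is acyclic.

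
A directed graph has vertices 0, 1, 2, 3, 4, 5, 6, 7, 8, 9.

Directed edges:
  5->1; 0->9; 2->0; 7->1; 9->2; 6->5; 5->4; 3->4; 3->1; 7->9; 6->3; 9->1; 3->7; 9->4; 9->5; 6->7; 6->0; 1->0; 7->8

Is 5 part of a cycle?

Yes

5 is on a cycle iff 5 can reach itself via ≥1 edge.
5 → 1 → 0 → 9 → 5 — yes.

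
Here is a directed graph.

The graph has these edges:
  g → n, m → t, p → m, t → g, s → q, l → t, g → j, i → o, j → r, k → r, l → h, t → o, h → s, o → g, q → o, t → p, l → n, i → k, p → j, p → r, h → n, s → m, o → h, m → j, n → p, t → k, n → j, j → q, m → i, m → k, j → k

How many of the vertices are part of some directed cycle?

A vertex is on a directed cycle iff it belongs to a strongly connected component of size ≥ 2 (or has a self-loop).
The vertices on cycles are {g, h, i, j, m, n, o, p, q, s, t} — 11 in total.

11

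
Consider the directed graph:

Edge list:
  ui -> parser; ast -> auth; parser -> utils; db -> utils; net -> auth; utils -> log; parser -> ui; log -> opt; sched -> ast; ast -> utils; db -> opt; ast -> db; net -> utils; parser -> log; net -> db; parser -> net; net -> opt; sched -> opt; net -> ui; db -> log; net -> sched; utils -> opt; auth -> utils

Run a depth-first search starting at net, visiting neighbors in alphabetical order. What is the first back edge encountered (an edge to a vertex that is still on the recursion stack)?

parser->net

DFS from net (visiting neighbors in alphabetical order); mark gray on enter, black on exit:
net gray
  auth gray
    utils gray
      log gray
        opt gray
        opt black
      log black
      utils→opt: opt black — skip
    utils black
  auth black
  db gray
    db→log: log black — skip
    db→opt: opt black — skip
    db→utils: utils black — skip
  db black
  net→opt: opt black — skip
  sched gray
    ast gray
      ast→auth: auth black — skip
      ast→db: db black — skip
      ast→utils: utils black — skip
    ast black
    sched→opt: opt black — skip
  sched black
  ui gray
    parser gray
      parser→log: log black — skip
      parser→net: net is gray → back edge
First back edge: parser → net.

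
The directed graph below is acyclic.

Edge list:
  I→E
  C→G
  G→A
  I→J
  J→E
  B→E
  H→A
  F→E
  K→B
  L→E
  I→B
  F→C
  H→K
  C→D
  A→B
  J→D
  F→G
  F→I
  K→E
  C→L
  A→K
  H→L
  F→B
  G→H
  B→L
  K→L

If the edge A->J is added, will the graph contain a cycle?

Adding A→J creates a cycle iff J can already reach A.
Explore from J: no path reaches A. The graph stays acyclic.

No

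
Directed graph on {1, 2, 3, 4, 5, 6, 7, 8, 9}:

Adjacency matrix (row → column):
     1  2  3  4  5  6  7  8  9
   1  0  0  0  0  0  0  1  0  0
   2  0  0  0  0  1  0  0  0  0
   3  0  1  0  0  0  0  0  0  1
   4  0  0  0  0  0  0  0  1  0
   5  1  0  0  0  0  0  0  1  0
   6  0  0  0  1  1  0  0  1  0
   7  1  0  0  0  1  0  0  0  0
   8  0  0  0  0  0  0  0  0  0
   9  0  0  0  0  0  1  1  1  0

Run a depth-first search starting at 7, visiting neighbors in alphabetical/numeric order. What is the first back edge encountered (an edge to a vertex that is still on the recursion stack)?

1->7

DFS from 7 (visiting neighbors in alphabetical/numeric order); mark gray on enter, black on exit:
7 gray
  1 gray
    1→7: 7 is gray → back edge
First back edge: 1 → 7.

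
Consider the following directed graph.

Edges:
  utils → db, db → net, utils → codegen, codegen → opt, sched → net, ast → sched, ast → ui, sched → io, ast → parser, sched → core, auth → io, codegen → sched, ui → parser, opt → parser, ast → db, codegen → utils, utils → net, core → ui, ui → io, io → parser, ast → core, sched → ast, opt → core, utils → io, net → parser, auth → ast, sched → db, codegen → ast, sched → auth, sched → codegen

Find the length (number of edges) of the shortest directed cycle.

For each vertex v, BFS finds the shortest path from v back to v.
The shortest such closed walk is sched → ast → sched, length 2.

2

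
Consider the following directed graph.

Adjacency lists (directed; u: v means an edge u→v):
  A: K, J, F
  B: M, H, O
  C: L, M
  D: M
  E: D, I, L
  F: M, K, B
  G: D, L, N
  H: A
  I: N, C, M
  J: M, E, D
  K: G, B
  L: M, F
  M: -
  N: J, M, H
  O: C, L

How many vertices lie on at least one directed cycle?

13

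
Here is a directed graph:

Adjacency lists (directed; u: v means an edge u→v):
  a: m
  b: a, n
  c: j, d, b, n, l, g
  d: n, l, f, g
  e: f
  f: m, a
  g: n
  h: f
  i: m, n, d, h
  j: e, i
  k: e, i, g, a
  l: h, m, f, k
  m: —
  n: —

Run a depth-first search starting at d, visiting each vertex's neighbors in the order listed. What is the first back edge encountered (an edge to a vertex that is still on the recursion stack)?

DFS from d (visiting each vertex's neighbors in the order listed); mark gray on enter, black on exit:
d gray
  n gray
  n black
  l gray
    h gray
      f gray
        m gray
        m black
        a gray
          a→m: m black — skip
        a black
      f black
    h black
    l→m: m black — skip
    l→f: f black — skip
    k gray
      e gray
        e→f: f black — skip
      e black
      i gray
        i→m: m black — skip
        i→n: n black — skip
        i→d: d is gray → back edge
First back edge: i → d.

i->d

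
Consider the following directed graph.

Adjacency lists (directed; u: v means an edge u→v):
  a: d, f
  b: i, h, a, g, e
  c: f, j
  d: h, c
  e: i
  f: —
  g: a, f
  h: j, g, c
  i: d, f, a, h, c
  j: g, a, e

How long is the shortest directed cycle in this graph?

4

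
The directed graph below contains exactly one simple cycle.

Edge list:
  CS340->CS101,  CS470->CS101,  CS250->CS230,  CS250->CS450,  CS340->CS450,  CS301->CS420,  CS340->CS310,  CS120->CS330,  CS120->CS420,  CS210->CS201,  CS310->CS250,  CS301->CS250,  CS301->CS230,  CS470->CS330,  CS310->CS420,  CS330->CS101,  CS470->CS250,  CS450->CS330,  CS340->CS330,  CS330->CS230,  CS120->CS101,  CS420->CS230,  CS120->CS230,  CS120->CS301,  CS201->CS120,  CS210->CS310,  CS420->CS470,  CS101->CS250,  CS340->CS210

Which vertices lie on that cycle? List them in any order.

CS101, CS250, CS330, CS450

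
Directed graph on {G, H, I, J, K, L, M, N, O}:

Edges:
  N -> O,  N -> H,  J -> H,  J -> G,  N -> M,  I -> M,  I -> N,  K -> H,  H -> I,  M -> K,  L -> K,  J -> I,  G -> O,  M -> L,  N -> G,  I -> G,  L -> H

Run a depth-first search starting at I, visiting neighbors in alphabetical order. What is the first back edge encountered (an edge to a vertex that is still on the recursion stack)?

H->I

DFS from I (visiting neighbors in alphabetical order); mark gray on enter, black on exit:
I gray
  G gray
    O gray
    O black
  G black
  M gray
    K gray
      H gray
        H→I: I is gray → back edge
First back edge: H → I.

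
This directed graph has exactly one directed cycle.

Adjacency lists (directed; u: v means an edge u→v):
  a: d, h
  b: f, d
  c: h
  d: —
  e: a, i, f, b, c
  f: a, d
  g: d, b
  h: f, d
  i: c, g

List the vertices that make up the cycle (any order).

DFS with gray/black marking from a:
a gray
  d gray
  d black
  h gray
    f gray
      f→a: a is gray → back edge
Back edge closes the cycle a → h → f → a; its vertices are {a, f, h}.

a, f, h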